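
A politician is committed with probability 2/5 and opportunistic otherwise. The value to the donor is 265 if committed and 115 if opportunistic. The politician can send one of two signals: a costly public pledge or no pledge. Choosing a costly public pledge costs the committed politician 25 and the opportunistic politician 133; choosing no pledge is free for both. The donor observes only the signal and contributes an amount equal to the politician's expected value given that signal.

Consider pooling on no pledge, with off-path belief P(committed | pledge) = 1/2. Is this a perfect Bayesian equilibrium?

At the pooled signal (no pledge) the donor holds the prior 2/5 and pays 2/5·265 + 3/5·115 = 175. Off-path (pledge) belief 1/2 gives 1/2·265 + 1/2·115 = 190.
Committed: no pledge gives 175 − 0 = 175; pledge gives 190 − 25 = 165. Stays. ✓
Opportunistic: no pledge gives 175 − 0 = 175; pledge gives 190 − 133 = 57. Stays. ✓

Yes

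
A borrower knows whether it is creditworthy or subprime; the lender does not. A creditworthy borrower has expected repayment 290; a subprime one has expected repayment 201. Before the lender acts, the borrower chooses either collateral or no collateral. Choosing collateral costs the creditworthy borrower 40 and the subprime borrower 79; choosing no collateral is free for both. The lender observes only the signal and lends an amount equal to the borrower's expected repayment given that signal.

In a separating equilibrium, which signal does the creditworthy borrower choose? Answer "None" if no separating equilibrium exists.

Try creditworthy → collateral, subprime → no collateral:
  If types separate, collateral earns payment 290 and no collateral earns 201.
  Creditworthy: collateral gives 290 − 40 = 250; no collateral gives 201 − 0 = 201. No deviation. ✓
  Subprime: no collateral gives 201 − 0 = 201; collateral gives 290 − 79 = 211. Would deviate. ✗
Try creditworthy → no collateral, subprime → collateral:
  If types separate, no collateral earns payment 290 and collateral earns 201.
  Creditworthy: no collateral gives 290 − 0 = 290; collateral gives 201 − 40 = 161. No deviation. ✓
  Subprime: collateral gives 201 − 79 = 122; no collateral gives 290 − 0 = 290. Would deviate. ✗
Neither assignment is incentive-compatible.

None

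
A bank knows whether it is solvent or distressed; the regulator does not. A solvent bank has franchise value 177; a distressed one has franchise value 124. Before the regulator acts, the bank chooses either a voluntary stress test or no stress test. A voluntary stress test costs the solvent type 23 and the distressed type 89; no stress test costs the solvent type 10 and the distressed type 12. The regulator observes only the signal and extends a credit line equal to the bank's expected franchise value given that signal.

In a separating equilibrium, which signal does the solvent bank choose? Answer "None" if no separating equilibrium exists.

Try solvent → stress test, distressed → no stress test:
  If types separate, stress test earns payment 177 and no stress test earns 124.
  Solvent: stress test gives 177 − 23 = 154; no stress test gives 124 − 10 = 114. No deviation. ✓
  Distressed: no stress test gives 124 − 12 = 112; stress test gives 177 − 89 = 88. No deviation. ✓
Both hold — the solvent type sends stress test.

stress test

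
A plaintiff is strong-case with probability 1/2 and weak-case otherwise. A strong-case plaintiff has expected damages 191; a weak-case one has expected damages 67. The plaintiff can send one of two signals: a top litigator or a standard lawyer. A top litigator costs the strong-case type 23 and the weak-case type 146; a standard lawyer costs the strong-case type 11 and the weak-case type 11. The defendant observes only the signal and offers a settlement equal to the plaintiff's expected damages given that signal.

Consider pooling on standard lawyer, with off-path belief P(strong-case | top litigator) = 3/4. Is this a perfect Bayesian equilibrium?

No

On the equilibrium path (standard lawyer) the defendant holds the prior 1/2 and pays 1/2·191 + 1/2·67 = 129. Off-path (top litigator) belief 3/4 gives 3/4·191 + 1/4·67 = 160.
Strong-case: standard lawyer gives 129 − 11 = 118; top litigator gives 160 − 23 = 137. Deviates. ✗
Weak-case: standard lawyer gives 129 − 11 = 118; top litigator gives 160 − 146 = 14. Stays. ✓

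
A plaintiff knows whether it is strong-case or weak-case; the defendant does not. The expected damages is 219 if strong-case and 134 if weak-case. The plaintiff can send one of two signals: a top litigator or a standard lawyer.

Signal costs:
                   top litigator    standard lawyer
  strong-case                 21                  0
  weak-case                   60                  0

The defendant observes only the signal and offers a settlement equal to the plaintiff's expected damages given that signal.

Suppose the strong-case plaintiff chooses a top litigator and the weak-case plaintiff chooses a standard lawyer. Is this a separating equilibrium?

No

If types separate, top litigator earns payment 219 and standard lawyer earns 134.
Strong-case: top litigator gives 219 − 21 = 198; standard lawyer gives 134 − 0 = 134. No deviation. ✓
Weak-case: standard lawyer gives 134 − 0 = 134; top litigator gives 219 − 60 = 159. Would deviate. ✗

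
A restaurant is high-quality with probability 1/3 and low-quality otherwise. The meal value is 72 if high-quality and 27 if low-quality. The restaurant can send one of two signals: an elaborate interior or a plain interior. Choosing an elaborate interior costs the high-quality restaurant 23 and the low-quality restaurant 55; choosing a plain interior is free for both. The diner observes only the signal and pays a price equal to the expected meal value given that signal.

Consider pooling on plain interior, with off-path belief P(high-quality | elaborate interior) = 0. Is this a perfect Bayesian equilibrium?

At the pooled signal (plain interior) the diner holds the prior 1/3 and pays 1/3·72 + 2/3·27 = 42. Off-path (elaborate interior) belief 0 gives 0·72 + 1·27 = 27.
High-quality: plain interior gives 42 − 0 = 42; elaborate interior gives 27 − 23 = 4. Stays. ✓
Low-quality: plain interior gives 42 − 0 = 42; elaborate interior gives 27 − 55 = -28. Stays. ✓

Yes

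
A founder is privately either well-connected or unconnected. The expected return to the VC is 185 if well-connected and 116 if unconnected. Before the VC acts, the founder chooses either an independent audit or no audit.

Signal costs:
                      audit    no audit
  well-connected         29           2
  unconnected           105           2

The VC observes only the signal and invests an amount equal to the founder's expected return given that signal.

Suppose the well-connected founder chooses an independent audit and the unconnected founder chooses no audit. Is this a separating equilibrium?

Yes

Under separation the VC infers type exactly: audit → well-connected (pays 185), no audit → unconnected (pays 116).
Well-connected: audit gives 185 − 29 = 156; no audit gives 116 − 2 = 114. No deviation. ✓
Unconnected: no audit gives 116 − 2 = 114; audit gives 185 − 105 = 80. No deviation. ✓
Both incentive constraints hold.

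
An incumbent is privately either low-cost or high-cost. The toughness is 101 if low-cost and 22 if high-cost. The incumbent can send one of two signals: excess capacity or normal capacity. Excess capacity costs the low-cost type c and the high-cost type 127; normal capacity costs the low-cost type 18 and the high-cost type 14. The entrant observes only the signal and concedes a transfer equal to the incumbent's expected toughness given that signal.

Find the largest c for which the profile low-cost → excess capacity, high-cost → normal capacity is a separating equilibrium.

Under separation: excess capacity → low-cost (pays 101); normal capacity → high-cost (pays 22).
High-cost: 22 − 14 = 8 ≥ 101 − 127 = -26. Holds regardless of c. ✓
Low-cost: 101 − c ≥ 22 − 18, so c ≤ 101 − 4 = 97.

97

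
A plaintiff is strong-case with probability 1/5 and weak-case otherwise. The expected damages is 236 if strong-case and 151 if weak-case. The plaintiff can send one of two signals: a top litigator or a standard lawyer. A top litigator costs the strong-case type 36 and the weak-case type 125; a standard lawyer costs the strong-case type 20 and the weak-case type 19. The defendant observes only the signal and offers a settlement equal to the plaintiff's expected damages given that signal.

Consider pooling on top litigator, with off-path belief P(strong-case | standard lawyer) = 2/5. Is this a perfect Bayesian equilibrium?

No

On the equilibrium path (top litigator) the defendant holds the prior 1/5 and pays 1/5·236 + 4/5·151 = 168. Off-path (standard lawyer) belief 2/5 gives 2/5·236 + 3/5·151 = 185.
Strong-case: top litigator gives 168 − 36 = 132; standard lawyer gives 185 − 20 = 165. Deviates. ✗
Weak-case: top litigator gives 168 − 125 = 43; standard lawyer gives 185 − 19 = 166. Deviates. ✗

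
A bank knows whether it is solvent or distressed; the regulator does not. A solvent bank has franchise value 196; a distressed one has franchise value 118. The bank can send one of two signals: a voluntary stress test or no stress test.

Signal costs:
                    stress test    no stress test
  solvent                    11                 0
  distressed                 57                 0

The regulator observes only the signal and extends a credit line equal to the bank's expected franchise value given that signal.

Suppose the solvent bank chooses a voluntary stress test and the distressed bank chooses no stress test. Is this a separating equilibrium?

No

If types separate, stress test earns payment 196 and no stress test earns 118.
Solvent: stress test gives 196 − 11 = 185; no stress test gives 118 − 0 = 118. No deviation. ✓
Distressed: no stress test gives 118 − 0 = 118; stress test gives 196 − 57 = 139. Would deviate. ✗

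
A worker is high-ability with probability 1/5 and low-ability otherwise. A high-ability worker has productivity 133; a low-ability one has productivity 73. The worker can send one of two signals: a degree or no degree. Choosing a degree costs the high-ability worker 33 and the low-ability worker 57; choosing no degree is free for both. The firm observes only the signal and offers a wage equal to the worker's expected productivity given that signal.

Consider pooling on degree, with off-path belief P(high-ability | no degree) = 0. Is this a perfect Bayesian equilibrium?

No

On the equilibrium path (degree) the firm holds the prior 1/5 and pays 1/5·133 + 4/5·73 = 85. Off-path (no degree) belief 0 gives 0·133 + 1·73 = 73.
High-ability: degree gives 85 − 33 = 52; no degree gives 73 − 0 = 73. Deviates. ✗
Low-ability: degree gives 85 − 57 = 28; no degree gives 73 − 0 = 73. Deviates. ✗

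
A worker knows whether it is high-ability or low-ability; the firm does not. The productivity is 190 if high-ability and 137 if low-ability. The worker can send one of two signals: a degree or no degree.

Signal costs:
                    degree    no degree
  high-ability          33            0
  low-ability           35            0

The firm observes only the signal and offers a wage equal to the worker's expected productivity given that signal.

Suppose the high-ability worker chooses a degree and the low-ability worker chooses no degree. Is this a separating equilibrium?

No

If types separate, degree earns payment 190 and no degree earns 137.
High-ability: degree gives 190 − 33 = 157; no degree gives 137 − 0 = 137. No deviation. ✓
Low-ability: no degree gives 137 − 0 = 137; degree gives 190 − 35 = 155. Would deviate. ✗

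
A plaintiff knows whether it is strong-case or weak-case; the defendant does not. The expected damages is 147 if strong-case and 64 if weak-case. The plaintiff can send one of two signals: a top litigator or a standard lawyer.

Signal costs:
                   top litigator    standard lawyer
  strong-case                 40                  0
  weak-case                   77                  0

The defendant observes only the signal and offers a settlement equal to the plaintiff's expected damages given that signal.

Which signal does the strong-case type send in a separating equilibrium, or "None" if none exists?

None

Try strong-case → top litigator, weak-case → standard lawyer:
  If types separate, top litigator earns payment 147 and standard lawyer earns 64.
  Strong-case: top litigator gives 147 − 40 = 107; standard lawyer gives 64 − 0 = 64. No deviation. ✓
  Weak-case: standard lawyer gives 64 − 0 = 64; top litigator gives 147 − 77 = 70. Would deviate. ✗
Try strong-case → standard lawyer, weak-case → top litigator:
  If types separate, standard lawyer earns payment 147 and top litigator earns 64.
  Strong-case: standard lawyer gives 147 − 0 = 147; top litigator gives 64 − 40 = 24. No deviation. ✓
  Weak-case: top litigator gives 64 − 77 = -13; standard lawyer gives 147 − 0 = 147. Would deviate. ✗
Neither assignment is incentive-compatible.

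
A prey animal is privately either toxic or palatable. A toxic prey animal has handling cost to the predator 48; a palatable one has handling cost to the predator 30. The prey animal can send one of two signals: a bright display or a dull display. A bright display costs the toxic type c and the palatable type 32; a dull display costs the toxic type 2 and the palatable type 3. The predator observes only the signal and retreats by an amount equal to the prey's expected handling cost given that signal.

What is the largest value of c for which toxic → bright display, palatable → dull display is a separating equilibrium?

Under separation: bright display → toxic (pays 48); dull display → palatable (pays 30).
Palatable: 30 − 3 = 27 ≥ 48 − 32 = 16. Holds regardless of c. ✓
Toxic: 48 − c ≥ 30 − 2, so c ≤ 48 − 28 = 20.

20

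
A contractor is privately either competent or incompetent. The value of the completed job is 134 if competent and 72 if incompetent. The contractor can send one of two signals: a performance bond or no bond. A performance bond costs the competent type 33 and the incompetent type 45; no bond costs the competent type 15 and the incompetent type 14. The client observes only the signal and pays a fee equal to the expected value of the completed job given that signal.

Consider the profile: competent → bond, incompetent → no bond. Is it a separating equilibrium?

If types separate, bond earns payment 134 and no bond earns 72.
Competent: bond gives 134 − 33 = 101; no bond gives 72 − 15 = 57. No deviation. ✓
Incompetent: no bond gives 72 − 14 = 58; bond gives 134 − 45 = 89. Would deviate. ✗

No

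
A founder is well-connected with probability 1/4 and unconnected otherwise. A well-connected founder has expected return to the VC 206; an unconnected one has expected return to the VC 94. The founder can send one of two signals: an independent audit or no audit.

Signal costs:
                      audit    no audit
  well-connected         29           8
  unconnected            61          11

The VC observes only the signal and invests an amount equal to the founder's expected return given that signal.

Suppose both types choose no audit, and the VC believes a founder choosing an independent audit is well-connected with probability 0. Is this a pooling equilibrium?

On the equilibrium path (no audit) the VC holds the prior 1/4 and pays 1/4·206 + 3/4·94 = 122. Off-path (audit) belief 0 gives 0·206 + 1·94 = 94.
Well-connected: no audit gives 122 − 8 = 114; audit gives 94 − 29 = 65. Stays. ✓
Unconnected: no audit gives 122 − 11 = 111; audit gives 94 − 61 = 33. Stays. ✓
Beliefs are Bayes-consistent on-path and both types best-respond.

Yes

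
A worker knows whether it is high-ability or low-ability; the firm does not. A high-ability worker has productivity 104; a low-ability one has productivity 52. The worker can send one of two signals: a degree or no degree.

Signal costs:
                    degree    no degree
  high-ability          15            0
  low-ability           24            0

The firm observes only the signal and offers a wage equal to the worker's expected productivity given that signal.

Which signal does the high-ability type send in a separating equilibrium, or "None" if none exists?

None

Try high-ability → degree, low-ability → no degree:
  Under separation the firm infers type exactly: degree → high-ability (pays 104), no degree → low-ability (pays 52).
  High-ability: degree gives 104 − 15 = 89; no degree gives 52 − 0 = 52. No deviation. ✓
  Low-ability: no degree gives 52 − 0 = 52; degree gives 104 − 24 = 80. Would deviate. ✗
Try high-ability → no degree, low-ability → degree:
  Under separation the firm infers type exactly: no degree → high-ability (pays 104), degree → low-ability (pays 52).
  High-ability: no degree gives 104 − 0 = 104; degree gives 52 − 15 = 37. No deviation. ✓
  Low-ability: degree gives 52 − 24 = 28; no degree gives 104 − 0 = 104. Would deviate. ✗
Neither assignment is incentive-compatible.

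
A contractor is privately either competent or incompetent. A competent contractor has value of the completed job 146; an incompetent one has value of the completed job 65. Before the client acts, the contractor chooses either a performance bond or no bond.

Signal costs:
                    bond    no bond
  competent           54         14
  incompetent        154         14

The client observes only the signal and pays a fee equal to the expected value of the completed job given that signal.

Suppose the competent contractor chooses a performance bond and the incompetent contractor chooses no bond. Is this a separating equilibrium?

Yes

If types separate, bond earns payment 146 and no bond earns 65.
Competent: bond gives 146 − 54 = 92; no bond gives 65 − 14 = 51. No deviation. ✓
Incompetent: no bond gives 65 − 14 = 51; bond gives 146 − 154 = -8. No deviation. ✓
Neither type gains from mimicking the other.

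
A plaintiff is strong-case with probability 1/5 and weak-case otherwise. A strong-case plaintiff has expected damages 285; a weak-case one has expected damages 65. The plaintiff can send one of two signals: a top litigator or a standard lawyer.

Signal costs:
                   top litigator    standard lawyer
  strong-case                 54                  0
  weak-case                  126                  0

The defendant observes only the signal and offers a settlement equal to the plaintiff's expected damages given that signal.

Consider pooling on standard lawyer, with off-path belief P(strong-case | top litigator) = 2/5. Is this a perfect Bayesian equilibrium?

Yes

At the pooled signal (standard lawyer) the defendant holds the prior 1/5 and pays 1/5·285 + 4/5·65 = 109. Off-path (top litigator) belief 2/5 gives 2/5·285 + 3/5·65 = 153.
Strong-case: standard lawyer gives 109 − 0 = 109; top litigator gives 153 − 54 = 99. Stays. ✓
Weak-case: standard lawyer gives 109 − 0 = 109; top litigator gives 153 − 126 = 27. Stays. ✓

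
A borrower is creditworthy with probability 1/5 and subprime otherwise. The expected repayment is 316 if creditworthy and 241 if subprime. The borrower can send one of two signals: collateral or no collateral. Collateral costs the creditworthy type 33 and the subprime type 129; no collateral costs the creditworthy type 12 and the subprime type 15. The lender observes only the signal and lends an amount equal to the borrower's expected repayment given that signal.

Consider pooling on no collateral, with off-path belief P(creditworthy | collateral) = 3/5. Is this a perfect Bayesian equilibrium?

On the equilibrium path (no collateral) the lender holds the prior 1/5 and pays 1/5·316 + 4/5·241 = 256. Off-path (collateral) belief 3/5 gives 3/5·316 + 2/5·241 = 286.
Creditworthy: no collateral gives 256 − 12 = 244; collateral gives 286 − 33 = 253. Deviates. ✗
Subprime: no collateral gives 256 − 15 = 241; collateral gives 286 − 129 = 157. Stays. ✓

No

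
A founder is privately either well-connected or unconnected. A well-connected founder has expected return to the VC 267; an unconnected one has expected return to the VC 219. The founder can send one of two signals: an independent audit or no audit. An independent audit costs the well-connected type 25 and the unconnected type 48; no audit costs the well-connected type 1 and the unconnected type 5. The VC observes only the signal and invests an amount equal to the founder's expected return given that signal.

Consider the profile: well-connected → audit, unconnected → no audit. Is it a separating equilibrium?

If types separate, audit earns payment 267 and no audit earns 219.
Well-connected: audit gives 267 − 25 = 242; no audit gives 219 − 1 = 218. No deviation. ✓
Unconnected: no audit gives 219 − 5 = 214; audit gives 267 − 48 = 219. Would deviate. ✗

No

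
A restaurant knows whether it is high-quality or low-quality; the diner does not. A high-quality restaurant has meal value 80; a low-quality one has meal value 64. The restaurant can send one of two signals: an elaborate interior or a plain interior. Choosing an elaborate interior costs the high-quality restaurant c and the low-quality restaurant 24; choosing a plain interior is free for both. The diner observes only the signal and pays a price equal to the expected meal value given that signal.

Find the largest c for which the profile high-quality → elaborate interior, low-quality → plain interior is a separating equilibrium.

Under separation: elaborate interior → high-quality (pays 80); plain interior → low-quality (pays 64).
Low-quality: 64 − 0 = 64 ≥ 80 − 24 = 56. Holds regardless of c. ✓
High-quality: 80 − c ≥ 64 − 0, so c ≤ 80 − 64 = 16.

16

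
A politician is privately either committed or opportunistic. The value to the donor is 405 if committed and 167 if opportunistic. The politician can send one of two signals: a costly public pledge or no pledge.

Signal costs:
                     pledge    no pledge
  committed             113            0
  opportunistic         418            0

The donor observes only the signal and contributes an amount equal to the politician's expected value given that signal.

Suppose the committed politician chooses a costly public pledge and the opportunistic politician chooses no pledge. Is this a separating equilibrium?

Yes

If types separate, pledge earns payment 405 and no pledge earns 167.
Committed: pledge gives 405 − 113 = 292; no pledge gives 167 − 0 = 167. No deviation. ✓
Opportunistic: no pledge gives 167 − 0 = 167; pledge gives 405 − 418 = -13. No deviation. ✓
Neither type gains from mimicking the other.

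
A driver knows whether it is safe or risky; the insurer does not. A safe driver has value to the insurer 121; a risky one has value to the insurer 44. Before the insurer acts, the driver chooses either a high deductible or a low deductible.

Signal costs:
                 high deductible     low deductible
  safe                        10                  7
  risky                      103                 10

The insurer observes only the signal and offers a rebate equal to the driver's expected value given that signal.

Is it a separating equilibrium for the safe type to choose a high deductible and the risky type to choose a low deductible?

If types separate, high deductible earns payment 121 and low deductible earns 44.
Safe: high deductible gives 121 − 10 = 111; low deductible gives 44 − 7 = 37. No deviation. ✓
Risky: low deductible gives 44 − 10 = 34; high deductible gives 121 − 103 = 18. No deviation. ✓
Both incentive constraints hold.

Yes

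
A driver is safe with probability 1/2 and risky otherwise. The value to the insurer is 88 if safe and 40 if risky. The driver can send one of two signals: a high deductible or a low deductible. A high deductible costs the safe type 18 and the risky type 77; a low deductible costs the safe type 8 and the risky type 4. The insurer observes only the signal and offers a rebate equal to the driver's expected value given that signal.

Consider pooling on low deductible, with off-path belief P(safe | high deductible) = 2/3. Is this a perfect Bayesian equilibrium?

Yes

On the equilibrium path (low deductible) the insurer holds the prior 1/2 and pays 1/2·88 + 1/2·40 = 64. Off-path (high deductible) belief 2/3 gives 2/3·88 + 1/3·40 = 72.
Safe: low deductible gives 64 − 8 = 56; high deductible gives 72 − 18 = 54. Stays. ✓
Risky: low deductible gives 64 − 4 = 60; high deductible gives 72 − 77 = -5. Stays. ✓
Beliefs are Bayes-consistent on-path and both types best-respond.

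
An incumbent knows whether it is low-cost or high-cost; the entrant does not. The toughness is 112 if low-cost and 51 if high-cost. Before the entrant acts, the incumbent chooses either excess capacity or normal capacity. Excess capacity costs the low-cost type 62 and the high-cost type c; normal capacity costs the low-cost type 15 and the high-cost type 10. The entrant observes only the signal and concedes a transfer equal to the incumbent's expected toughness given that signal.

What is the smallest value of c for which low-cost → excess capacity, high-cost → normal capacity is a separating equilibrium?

71

Under separation: excess capacity → low-cost (pays 112); normal capacity → high-cost (pays 51).
Low-cost: 112 − 62 = 50 ≥ 51 − 15 = 36. Holds regardless of c. ✓
High-cost: 51 − 10 ≥ 112 − c, so c ≥ 112 − 41 = 71.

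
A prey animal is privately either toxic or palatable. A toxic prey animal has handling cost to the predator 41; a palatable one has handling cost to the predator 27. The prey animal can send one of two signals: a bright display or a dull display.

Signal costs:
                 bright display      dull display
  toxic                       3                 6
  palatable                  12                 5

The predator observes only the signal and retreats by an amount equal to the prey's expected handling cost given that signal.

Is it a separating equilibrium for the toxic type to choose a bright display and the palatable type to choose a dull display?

No

Under separation the predator infers type exactly: bright display → toxic (pays 41), dull display → palatable (pays 27).
Toxic: bright display gives 41 − 3 = 38; dull display gives 27 − 6 = 21. No deviation. ✓
Palatable: dull display gives 27 − 5 = 22; bright display gives 41 − 12 = 29. Would deviate. ✗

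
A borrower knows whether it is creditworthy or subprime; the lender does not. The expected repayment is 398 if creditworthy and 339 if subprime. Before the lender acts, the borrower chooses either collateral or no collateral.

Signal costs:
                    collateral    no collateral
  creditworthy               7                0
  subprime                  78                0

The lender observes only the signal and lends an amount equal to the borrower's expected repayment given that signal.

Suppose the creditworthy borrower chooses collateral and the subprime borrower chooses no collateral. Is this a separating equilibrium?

Under separation the lender infers type exactly: collateral → creditworthy (pays 398), no collateral → subprime (pays 339).
Creditworthy: collateral gives 398 − 7 = 391; no collateral gives 339 − 0 = 339. No deviation. ✓
Subprime: no collateral gives 339 − 0 = 339; collateral gives 398 − 78 = 320. No deviation. ✓
Both incentive constraints hold.

Yes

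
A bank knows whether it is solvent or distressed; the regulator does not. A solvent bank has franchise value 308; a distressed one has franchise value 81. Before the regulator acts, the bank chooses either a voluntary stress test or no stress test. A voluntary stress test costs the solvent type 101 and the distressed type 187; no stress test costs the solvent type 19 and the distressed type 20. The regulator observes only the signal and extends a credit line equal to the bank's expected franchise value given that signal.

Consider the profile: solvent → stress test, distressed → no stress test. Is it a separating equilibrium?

No

If types separate, stress test earns payment 308 and no stress test earns 81.
Solvent: stress test gives 308 − 101 = 207; no stress test gives 81 − 19 = 62. No deviation. ✓
Distressed: no stress test gives 81 − 20 = 61; stress test gives 308 − 187 = 121. Would deviate. ✗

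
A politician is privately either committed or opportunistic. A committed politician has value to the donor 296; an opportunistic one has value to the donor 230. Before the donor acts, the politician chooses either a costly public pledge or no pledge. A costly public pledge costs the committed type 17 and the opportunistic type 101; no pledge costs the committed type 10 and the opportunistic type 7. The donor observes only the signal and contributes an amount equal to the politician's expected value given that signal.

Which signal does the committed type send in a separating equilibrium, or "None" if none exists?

pledge

Try committed → pledge, opportunistic → no pledge:
  If types separate, pledge earns payment 296 and no pledge earns 230.
  Committed: pledge gives 296 − 17 = 279; no pledge gives 230 − 10 = 220. No deviation. ✓
  Opportunistic: no pledge gives 230 − 7 = 223; pledge gives 296 − 101 = 195. No deviation. ✓
Both hold — the committed type sends pledge.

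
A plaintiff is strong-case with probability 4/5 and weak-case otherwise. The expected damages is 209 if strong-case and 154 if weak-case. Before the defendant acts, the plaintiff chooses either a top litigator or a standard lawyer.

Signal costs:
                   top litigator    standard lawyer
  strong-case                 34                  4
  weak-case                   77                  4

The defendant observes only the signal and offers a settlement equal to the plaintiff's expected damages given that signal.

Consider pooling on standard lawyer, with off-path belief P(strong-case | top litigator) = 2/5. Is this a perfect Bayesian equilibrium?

Yes

At the pooled signal (standard lawyer) the defendant holds the prior 4/5 and pays 4/5·209 + 1/5·154 = 198. Off-path (top litigator) belief 2/5 gives 2/5·209 + 3/5·154 = 176.
Strong-case: standard lawyer gives 198 − 4 = 194; top litigator gives 176 − 34 = 142. Stays. ✓
Weak-case: standard lawyer gives 198 − 4 = 194; top litigator gives 176 − 77 = 99. Stays. ✓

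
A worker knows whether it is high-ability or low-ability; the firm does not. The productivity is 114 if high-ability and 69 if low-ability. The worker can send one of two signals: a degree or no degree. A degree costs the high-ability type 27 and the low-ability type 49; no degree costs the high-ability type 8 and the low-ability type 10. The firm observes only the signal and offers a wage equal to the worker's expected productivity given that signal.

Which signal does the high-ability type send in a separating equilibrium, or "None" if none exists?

None

Try high-ability → degree, low-ability → no degree:
  If types separate, degree earns payment 114 and no degree earns 69.
  High-ability: degree gives 114 − 27 = 87; no degree gives 69 − 8 = 61. No deviation. ✓
  Low-ability: no degree gives 69 − 10 = 59; degree gives 114 − 49 = 65. Would deviate. ✗
Try high-ability → no degree, low-ability → degree:
  If types separate, no degree earns payment 114 and degree earns 69.
  High-ability: no degree gives 114 − 8 = 106; degree gives 69 − 27 = 42. No deviation. ✓
  Low-ability: degree gives 69 − 49 = 20; no degree gives 114 − 10 = 104. Would deviate. ✗
Neither assignment is incentive-compatible.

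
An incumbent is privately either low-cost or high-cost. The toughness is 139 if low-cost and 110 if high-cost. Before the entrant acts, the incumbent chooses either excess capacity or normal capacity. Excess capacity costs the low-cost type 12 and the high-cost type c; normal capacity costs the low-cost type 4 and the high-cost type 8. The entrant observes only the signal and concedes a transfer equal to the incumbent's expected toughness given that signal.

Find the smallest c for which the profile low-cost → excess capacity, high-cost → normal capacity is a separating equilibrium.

37

Under separation: excess capacity → low-cost (pays 139); normal capacity → high-cost (pays 110).
Low-cost: 139 − 12 = 127 ≥ 110 − 4 = 106. Holds regardless of c. ✓
High-cost: 110 − 8 ≥ 139 − c, so c ≥ 139 − 102 = 37.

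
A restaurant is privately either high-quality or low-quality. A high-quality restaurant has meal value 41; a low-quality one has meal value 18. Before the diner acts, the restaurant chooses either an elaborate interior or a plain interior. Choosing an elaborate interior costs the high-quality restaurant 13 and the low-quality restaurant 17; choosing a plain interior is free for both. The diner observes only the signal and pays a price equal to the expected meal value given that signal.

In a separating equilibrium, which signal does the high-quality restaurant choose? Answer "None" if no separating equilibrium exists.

Try high-quality → elaborate interior, low-quality → plain interior:
  Under separation the diner infers type exactly: elaborate interior → high-quality (pays 41), plain interior → low-quality (pays 18).
  High-quality: elaborate interior gives 41 − 13 = 28; plain interior gives 18 − 0 = 18. No deviation. ✓
  Low-quality: plain interior gives 18 − 0 = 18; elaborate interior gives 41 − 17 = 24. Would deviate. ✗
Try high-quality → plain interior, low-quality → elaborate interior:
  Under separation the diner infers type exactly: plain interior → high-quality (pays 41), elaborate interior → low-quality (pays 18).
  High-quality: plain interior gives 41 − 0 = 41; elaborate interior gives 18 − 13 = 5. No deviation. ✓
  Low-quality: elaborate interior gives 18 − 17 = 1; plain interior gives 41 − 0 = 41. Would deviate. ✗
Neither assignment is incentive-compatible.

None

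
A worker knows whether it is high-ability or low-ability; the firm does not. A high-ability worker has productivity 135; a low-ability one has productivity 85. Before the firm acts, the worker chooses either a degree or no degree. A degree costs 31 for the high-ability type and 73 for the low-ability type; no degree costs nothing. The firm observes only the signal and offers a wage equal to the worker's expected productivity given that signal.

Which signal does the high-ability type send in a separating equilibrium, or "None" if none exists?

Try high-ability → degree, low-ability → no degree:
  Under separation the firm infers type exactly: degree → high-ability (pays 135), no degree → low-ability (pays 85).
  High-ability: degree gives 135 − 31 = 104; no degree gives 85 − 0 = 85. No deviation. ✓
  Low-ability: no degree gives 85 − 0 = 85; degree gives 135 − 73 = 62. No deviation. ✓
Both hold — the high-ability type sends degree.

degree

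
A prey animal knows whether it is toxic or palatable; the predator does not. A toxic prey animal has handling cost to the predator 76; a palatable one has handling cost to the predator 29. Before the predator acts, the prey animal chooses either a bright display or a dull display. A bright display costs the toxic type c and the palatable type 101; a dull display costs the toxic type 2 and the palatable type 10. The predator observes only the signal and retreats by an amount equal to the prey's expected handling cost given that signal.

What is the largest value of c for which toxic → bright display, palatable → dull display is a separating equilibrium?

49

Under separation: bright display → toxic (pays 76); dull display → palatable (pays 29).
Palatable: 29 − 10 = 19 ≥ 76 − 101 = -25. Holds regardless of c. ✓
Toxic: 76 − c ≥ 29 − 2, so c ≤ 76 − 27 = 49.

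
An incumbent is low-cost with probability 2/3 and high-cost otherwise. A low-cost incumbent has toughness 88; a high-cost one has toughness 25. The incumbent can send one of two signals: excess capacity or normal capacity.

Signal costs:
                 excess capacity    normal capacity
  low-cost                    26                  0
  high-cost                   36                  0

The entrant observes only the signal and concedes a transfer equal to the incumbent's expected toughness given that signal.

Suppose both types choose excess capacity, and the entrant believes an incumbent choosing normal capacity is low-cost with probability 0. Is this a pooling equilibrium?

Yes

At the pooled signal (excess capacity) the entrant holds the prior 2/3 and pays 2/3·88 + 1/3·25 = 67. Off-path (normal capacity) belief 0 gives 0·88 + 1·25 = 25.
Low-cost: excess capacity gives 67 − 26 = 41; normal capacity gives 25 − 0 = 25. Stays. ✓
High-cost: excess capacity gives 67 − 36 = 31; normal capacity gives 25 − 0 = 25. Stays. ✓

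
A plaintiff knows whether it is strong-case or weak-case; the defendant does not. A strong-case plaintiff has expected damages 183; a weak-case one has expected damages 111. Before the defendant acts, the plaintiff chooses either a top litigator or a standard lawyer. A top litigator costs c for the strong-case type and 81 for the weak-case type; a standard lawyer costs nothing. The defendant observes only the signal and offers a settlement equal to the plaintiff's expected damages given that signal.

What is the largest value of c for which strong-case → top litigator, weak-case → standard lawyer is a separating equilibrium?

Under separation: top litigator → strong-case (pays 183); standard lawyer → weak-case (pays 111).
Weak-case: 111 − 0 = 111 ≥ 183 − 81 = 102. Holds regardless of c. ✓
Strong-case: 183 − c ≥ 111 − 0, so c ≤ 183 − 111 = 72.

72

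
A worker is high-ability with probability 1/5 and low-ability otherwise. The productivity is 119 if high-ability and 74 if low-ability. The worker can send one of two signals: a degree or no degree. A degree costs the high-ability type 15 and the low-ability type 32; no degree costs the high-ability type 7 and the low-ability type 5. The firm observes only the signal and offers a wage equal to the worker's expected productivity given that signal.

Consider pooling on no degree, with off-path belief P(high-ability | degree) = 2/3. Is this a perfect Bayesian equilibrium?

At the pooled signal (no degree) the firm holds the prior 1/5 and pays 1/5·119 + 4/5·74 = 83. Off-path (degree) belief 2/3 gives 2/3·119 + 1/3·74 = 104.
High-ability: no degree gives 83 − 7 = 76; degree gives 104 − 15 = 89. Deviates. ✗
Low-ability: no degree gives 83 − 5 = 78; degree gives 104 − 32 = 72. Stays. ✓

No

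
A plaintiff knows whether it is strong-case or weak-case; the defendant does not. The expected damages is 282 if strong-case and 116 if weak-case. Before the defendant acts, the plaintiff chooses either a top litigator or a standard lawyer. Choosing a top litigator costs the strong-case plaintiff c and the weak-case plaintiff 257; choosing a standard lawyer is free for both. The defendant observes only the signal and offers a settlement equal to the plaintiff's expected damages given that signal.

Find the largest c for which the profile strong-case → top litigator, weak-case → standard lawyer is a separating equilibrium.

Under separation: top litigator → strong-case (pays 282); standard lawyer → weak-case (pays 116).
Weak-case: 116 − 0 = 116 ≥ 282 − 257 = 25. Holds regardless of c. ✓
Strong-case: 282 − c ≥ 116 − 0, so c ≤ 282 − 116 = 166.

166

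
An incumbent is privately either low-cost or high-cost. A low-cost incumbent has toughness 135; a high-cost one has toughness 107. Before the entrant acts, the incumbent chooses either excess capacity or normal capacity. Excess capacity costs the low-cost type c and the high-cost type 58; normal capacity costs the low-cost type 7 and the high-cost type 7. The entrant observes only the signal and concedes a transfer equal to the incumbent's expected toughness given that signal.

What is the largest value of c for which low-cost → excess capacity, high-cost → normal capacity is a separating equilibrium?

35

Under separation: excess capacity → low-cost (pays 135); normal capacity → high-cost (pays 107).
High-cost: 107 − 7 = 100 ≥ 135 − 58 = 77. Holds regardless of c. ✓
Low-cost: 135 − c ≥ 107 − 7, so c ≤ 135 − 100 = 35.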